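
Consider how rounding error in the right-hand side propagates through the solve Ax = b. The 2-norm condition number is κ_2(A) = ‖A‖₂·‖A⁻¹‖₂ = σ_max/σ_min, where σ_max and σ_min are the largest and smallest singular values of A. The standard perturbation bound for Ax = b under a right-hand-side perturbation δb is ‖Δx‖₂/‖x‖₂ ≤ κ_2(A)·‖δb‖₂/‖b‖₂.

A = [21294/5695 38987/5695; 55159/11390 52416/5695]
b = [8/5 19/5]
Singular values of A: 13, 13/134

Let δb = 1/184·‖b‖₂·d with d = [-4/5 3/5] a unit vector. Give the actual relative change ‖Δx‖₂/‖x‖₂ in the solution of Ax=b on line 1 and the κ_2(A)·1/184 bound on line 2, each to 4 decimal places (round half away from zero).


0.0224
0.7283

largest singular value 13, smallest 13/134
κ = σ_max/σ_min = 13/(13/134) = 134.0000
bound on ‖Δx‖/‖x‖: κ·ε = 134.0000·1/184 = 0.7283
solve Ax = b  →  x = [-8.9502 5.1222]
‖b‖ = 4.1231, ‖x‖ = 10.3123
re-solving with b+δb shifts x by Δx of norm 0.2310
dividing the unrounded norms, ‖Δx‖/‖x‖ = 0.0224
tightness: 0.0224 against a bound of 0.7283 (unrounded ratio ≈ 0.0308)


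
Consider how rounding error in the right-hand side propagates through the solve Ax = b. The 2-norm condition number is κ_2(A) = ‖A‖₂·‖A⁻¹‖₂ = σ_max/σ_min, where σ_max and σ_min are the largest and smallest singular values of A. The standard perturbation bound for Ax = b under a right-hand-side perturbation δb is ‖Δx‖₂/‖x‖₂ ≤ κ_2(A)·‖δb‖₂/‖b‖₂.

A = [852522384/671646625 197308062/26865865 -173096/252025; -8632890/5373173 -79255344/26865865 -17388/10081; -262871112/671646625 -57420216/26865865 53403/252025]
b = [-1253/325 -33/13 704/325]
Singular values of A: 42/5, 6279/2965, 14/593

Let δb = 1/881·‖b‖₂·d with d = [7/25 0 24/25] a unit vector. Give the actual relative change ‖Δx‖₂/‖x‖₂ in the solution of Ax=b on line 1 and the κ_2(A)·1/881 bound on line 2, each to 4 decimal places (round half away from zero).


0.0058
0.4039

largest singular value 42/5, smallest 14/593
κ_2(A) = (42/5) / (14/593) = 355.8000
bound on ‖Δx‖/‖x‖: κ·ε = 355.8000·1/881 = 0.4039
solve Ax = b  →  x = [-35.6736 7.6605 21.5994]
‖b‖₂ = 5.0990 and ‖x‖₂ = 42.4007
with δb = [0.0016 0.0000 0.0056], A·Δx = δb → ‖Δx‖ = 0.2452
realised ‖Δx‖/‖x‖ = 0.0058
so the bound overstates the realised error by a factor of ≈ 69.8499 (computed from the unrounded values)


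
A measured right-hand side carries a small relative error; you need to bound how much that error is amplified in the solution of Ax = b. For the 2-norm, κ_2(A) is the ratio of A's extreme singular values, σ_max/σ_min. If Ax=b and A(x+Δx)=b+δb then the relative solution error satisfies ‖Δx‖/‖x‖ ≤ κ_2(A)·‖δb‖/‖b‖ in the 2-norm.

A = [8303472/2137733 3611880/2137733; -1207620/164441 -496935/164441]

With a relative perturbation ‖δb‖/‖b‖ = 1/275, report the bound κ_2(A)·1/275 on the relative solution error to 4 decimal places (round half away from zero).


0.4397

M = AᵀA = [1091377619856/15812811001 454704170940/15812811001; 454704170940/15812811001 189547680825/15812811001]. tr(M)=7579439649/93566929, det(M)=41990400/93566929
solving λ² − 7579439649/93566929·λ + 41990400/93566929 = 0 gives λ = 81, 518400/93566929
σ_max=√81=9, σ_min=√(518400/93566929)=(720/9673) → κ = 120.9125
perturbation bound = 120.9125·1/275 = 0.4397


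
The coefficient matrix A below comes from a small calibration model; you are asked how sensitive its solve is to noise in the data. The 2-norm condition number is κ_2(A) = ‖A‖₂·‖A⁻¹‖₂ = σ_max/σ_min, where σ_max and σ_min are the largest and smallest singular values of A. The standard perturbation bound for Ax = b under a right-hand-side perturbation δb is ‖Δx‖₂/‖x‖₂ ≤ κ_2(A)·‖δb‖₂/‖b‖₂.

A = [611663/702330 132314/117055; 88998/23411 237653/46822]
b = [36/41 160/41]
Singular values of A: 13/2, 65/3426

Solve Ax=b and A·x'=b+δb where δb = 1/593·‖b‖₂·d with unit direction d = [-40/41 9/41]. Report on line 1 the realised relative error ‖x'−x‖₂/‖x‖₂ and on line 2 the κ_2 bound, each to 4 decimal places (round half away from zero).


0.5777
0.5777

from the listed singular values, σ₁ = 13/2, σ_n = 65/3426
condition number: (13/2) ÷ (65/3426) = 342.6000
worst-case relative error ≤ 342.6000 × 1/593 = 0.5777
solve Ax = b  →  x = [0.3692 0.4923]
2-norm of b is 4.0000; of x, 0.6154
δb = ε·‖b‖·d = [-0.0066 0.0015]; solving A·Δx = δb gives ‖Δx‖ = 0.3555
realised ‖Δx‖/‖x‖ = 0.5777
tightness: 0.5777 against a bound of 0.5777; the bound is attained (ratio 1)


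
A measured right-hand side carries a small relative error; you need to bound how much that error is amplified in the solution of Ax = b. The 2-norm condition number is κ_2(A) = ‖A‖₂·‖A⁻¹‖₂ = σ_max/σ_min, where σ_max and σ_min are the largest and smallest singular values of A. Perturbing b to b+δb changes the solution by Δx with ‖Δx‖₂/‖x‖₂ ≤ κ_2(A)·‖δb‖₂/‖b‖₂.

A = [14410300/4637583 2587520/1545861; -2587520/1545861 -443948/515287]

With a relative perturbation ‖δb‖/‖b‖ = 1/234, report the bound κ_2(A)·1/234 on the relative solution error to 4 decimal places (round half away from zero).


0.5486

form AᵀA = [927038352400/74419294401 164793973760/24806431467; 164793973760/24806431467 29304734224/8268810489] with trace 4120349344/257506209 and determinant 4000000/257506209
eigenvalues of AᵀA: λ = (tr ± √(tr²−4·det))/2 = 16, 250000/257506209
κ = σ_max/σ_min = 4/(500/16047) = 128.3760
perturbation bound = 128.3760·1/234 = 0.5486


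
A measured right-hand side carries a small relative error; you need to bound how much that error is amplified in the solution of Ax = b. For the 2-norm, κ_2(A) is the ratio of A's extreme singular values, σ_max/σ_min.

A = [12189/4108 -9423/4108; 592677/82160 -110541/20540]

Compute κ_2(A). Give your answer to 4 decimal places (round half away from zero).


form AᵀA = [2430146241/39942400 -455626053/9985600; -455626053/9985600 42719337/1248200] with trace 151886601/1597696 and determinant 8555625/25563136
char-poly roots: 1521/16 and 5625/1597696
κ = σ_max/σ_min = (39/4)/(75/1264) = 164.3200

164.3200


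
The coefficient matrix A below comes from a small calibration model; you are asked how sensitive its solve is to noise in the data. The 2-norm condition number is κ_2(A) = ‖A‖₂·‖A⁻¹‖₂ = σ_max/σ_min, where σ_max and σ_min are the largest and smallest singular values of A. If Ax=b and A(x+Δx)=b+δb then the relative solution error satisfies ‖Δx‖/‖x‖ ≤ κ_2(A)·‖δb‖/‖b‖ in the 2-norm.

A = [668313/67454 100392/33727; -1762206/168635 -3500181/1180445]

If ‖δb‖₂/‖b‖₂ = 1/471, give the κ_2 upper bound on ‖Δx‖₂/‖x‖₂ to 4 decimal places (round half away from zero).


0.2766

M = AᵀA = [28047011409/135256900 14314746546/236699575; 14314746546/236699575 29247913521/1656897025]. tr(M)=59651808525/265103524, det(M)=791015625/265103524
λ_max, λ_min = (59651808525/265103524 ± √3557499456184356425625/70279878437218576)/2 = 225, 3515625/265103524
κ = σ_max/σ_min = 15/(1875/16282) = 130.2560
perturbation bound = 130.2560·1/471 = 0.2766


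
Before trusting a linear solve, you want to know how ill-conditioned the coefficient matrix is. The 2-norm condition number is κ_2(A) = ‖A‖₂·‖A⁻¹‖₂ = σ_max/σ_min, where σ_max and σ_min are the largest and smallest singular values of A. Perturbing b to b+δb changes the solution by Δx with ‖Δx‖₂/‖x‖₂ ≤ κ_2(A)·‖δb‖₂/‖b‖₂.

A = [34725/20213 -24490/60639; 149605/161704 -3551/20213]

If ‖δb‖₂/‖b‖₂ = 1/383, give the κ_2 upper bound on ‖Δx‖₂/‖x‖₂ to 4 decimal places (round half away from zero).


form AᵀA = [344479225/90478144 -9685195/11309768; -9685195/11309768 2467981/12723489] with trace 1938289/484416 and determinant 625/121104
eigenvalues of AᵀA: λ = (tr ± √(tr²−4·det))/2 = 4, 625/484416
κ_2(A) = √(λ_max/λ_min) = √(4 / (625/484416)) = 55.6800
κ_2(A)·‖δb‖/‖b‖ = 0.1454

0.1454


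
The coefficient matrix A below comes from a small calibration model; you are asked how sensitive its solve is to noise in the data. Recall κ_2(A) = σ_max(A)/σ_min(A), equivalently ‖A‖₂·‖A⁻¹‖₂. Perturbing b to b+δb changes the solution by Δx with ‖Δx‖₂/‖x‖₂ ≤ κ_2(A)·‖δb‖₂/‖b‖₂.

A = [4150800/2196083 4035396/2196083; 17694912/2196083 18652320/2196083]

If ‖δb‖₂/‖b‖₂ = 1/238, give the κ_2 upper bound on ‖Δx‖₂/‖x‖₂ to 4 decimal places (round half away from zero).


M = AᵀA = [196513415424/2868994969 206306533440/2868994969; 206306533440/2868994969 216652862736/2868994969]. tr(M)=491279760/3411409, det(M)=5308416/3411409
λ_max, λ_min = (491279760/3411409 ± √241283365873185024/11637711365281)/2 = 144, 36864/3411409
σ_max=√144=12, σ_min=√(36864/3411409)=(192/1847) → κ = 115.4375
bound on ‖Δx‖/‖x‖: κ·ε = 115.4375·1/238 = 0.4850

0.4850


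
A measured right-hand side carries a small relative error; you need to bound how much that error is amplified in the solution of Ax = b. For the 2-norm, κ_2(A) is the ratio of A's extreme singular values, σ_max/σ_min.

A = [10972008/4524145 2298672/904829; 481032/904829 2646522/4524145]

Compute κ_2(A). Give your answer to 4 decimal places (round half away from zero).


AᵀA = [75056367744/12176019025 3152184336/487040761; 3152184336/487040761 82749198564/12176019025]; tr = 187640388/14478025, det = 1679616/361950625
char-poly roots: 324/25 and 5184/14478025
σ_max=√(324/25)=(18/5), σ_min=√(5184/14478025)=(72/3805) → κ = 190.2500

190.2500


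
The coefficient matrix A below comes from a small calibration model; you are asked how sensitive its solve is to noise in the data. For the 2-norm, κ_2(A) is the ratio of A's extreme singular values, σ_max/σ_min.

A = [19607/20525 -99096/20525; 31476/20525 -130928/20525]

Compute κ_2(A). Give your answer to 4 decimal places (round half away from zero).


AᵀA = [55006921/16851025 -9702504/674041; -9702504/674041 1078486336/16851025]; tr = 1133493257/16851025, det = 723394816/421275625
λ_max, λ_min = (1133493257/16851025 ± √51314262904151289/11358281742025)/2 = 1681/25, 430336/16851025
κ_2(A) = √(λ_max/λ_min) = √((1681/25) / (430336/16851025)) = 51.3125

51.3125


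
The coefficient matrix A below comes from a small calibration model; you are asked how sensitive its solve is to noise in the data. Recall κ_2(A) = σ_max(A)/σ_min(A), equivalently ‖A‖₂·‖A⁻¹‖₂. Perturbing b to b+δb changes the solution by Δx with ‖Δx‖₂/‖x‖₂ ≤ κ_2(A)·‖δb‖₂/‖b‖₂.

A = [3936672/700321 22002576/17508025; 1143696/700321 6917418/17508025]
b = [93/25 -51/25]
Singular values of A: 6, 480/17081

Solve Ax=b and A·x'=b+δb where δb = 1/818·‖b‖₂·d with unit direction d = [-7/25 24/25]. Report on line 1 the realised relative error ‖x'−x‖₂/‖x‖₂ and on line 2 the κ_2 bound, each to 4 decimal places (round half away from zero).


0.0017
0.2610

largest singular value 6, smallest 480/17081
κ_2(A) = 6 / (480/17081) = 213.5125
perturbation bound = 213.5125·1/818 = 0.2610
solve Ax = b  →  x = [23.9221 -104.0427]
‖b‖₂ = 4.2426 and ‖x‖₂ = 106.7574
δb = ε·‖b‖·d = [-0.0015 0.0050]; solving A·Δx = δb gives ‖Δx‖ = 0.1846
relative error = 0.0017
tightness: 0.0017 against a bound of 0.2610 (unrounded ratio ≈ 0.0066)


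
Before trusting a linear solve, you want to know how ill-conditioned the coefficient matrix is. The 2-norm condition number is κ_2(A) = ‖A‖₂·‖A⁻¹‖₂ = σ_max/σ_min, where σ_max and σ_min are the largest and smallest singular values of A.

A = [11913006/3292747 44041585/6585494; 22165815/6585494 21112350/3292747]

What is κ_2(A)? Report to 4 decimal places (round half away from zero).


M = AᵀA = [74071637577/3033414788 34714979040/758353697; 34714979040/758353697 260375358425/3033414788]. tr(M)=9836676353/89218082, det(M)=337640625/713744656
solving λ² − 9836676353/89218082·λ + 337640625/713744656 = 0 gives λ = 441/4, 765625/178436164
κ_2(A) = √(λ_max/λ_min) = √((441/4) / (765625/178436164)) = 160.2960

160.2960


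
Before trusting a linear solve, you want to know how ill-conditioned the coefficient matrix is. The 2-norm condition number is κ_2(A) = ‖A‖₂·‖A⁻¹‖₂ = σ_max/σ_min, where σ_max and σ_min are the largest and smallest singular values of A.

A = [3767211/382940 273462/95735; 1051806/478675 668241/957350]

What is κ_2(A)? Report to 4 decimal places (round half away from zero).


186.8000

AᵀA = [221592921921/2180890000 8078657391/272611250; 8078657391/272611250 4714272801/545222500]; tr = 384720021/3489424, det = 4862025/13957696
solving λ² − 384720021/3489424·λ + 4862025/13957696 = 0 gives λ = 441/4, 11025/3489424
so κ_2 = √((441/4) / (11025/3489424)) = 186.8000


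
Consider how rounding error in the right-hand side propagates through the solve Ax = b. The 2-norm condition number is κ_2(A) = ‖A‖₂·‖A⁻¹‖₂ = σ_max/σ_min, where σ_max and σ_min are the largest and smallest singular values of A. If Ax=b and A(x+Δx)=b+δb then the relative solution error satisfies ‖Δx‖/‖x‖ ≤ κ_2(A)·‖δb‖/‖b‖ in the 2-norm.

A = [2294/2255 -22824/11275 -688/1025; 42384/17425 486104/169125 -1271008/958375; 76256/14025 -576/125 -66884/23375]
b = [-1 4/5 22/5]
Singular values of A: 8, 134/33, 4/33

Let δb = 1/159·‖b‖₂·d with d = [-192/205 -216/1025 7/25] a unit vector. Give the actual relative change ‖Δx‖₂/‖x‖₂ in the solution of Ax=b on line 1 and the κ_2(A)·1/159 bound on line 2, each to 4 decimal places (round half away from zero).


from the listed singular values, σ₁ = 8, σ_n = 4/33
κ_2(A) = 8 / (4/33) = 66.0000
worst-case relative error ≤ 66.0000 × 1/159 = 0.4151
solve Ax = b  →  x = [8.2480 -0.1030 14.3011]
‖b‖ = 4.5826, ‖x‖ = 16.5094
re-solving with b+δb shifts x by Δx of norm 0.2378
realised ‖Δx‖/‖x‖ = 0.0144
so the bound overstates the realised error by a factor of ≈ 28.8212 (computed from the unrounded values)

0.0144
0.4151


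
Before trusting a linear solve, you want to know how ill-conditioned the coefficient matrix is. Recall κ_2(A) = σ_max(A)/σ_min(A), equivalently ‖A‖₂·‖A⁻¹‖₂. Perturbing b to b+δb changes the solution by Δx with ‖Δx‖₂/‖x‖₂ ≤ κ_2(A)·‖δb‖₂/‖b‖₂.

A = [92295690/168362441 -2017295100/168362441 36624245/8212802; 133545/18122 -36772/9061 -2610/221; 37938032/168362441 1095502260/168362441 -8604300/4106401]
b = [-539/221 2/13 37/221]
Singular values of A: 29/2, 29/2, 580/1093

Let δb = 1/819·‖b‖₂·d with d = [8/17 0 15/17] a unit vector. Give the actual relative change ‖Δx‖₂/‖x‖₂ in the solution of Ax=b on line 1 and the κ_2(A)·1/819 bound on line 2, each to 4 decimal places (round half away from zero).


largest singular value 29/2, smallest 580/1093
κ_2(A) = (29/2) / (580/1093) = 27.3250
perturbation bound = 27.3250·1/819 = 0.0334
solve Ax = b  →  x = [-1.6208 -0.2233 -0.9477]
‖b‖ = 2.4495, ‖x‖ = 1.8908
with δb = [0.0014 0.0000 0.0026], A·Δx = δb → ‖Δx‖ = 0.0056
dividing the unrounded norms, ‖Δx‖/‖x‖ = 0.0030
so the bound overstates the realised error by a factor of ≈ 11.1927 (computed from the unrounded values)

0.0030
0.0334


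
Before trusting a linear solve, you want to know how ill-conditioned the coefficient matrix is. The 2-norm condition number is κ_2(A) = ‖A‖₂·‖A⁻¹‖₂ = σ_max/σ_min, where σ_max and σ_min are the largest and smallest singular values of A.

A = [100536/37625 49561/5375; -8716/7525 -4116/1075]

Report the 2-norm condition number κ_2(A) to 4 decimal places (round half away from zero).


M = AᵀA = [12006703696/1415640625 5879541096/202234375; 5879541096/202234375 2879829121/28890625]. tr(M)=244989329/2265025, det(M)=456976/2265025
solving λ² − 244989329/2265025·λ + 456976/2265025 = 0 gives λ = 2704/25, 169/90601
σ_max=√(2704/25)=(52/5), σ_min=√(169/90601)=(13/301) → κ = 240.8000

240.8000


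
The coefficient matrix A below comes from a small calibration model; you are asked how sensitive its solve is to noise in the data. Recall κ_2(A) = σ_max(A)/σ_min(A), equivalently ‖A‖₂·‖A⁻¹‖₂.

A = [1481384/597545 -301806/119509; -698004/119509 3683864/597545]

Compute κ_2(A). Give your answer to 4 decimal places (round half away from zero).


158.5000

AᵀA = [2933021456/72854525 -123176592/2914181; -123176592/2914181 3233630996/72854525]; tr = 212643188/2512225, det = 17909824/62805625
λ_max, λ_min = (212643188/2512225 ± √1808397057663504/252450978025)/2 = 2116/25, 8464/2512225
so κ_2 = √((2116/25) / (8464/2512225)) = 158.5000


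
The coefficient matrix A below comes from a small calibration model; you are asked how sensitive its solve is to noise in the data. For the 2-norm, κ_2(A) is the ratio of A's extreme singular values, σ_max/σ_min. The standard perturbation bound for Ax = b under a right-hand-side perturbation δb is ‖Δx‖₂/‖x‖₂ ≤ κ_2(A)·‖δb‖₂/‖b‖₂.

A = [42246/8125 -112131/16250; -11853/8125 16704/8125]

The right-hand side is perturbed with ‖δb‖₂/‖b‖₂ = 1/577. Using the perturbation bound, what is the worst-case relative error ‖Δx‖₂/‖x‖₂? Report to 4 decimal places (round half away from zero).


M = AᵀA = [3080349/105625 -4106457/105625; -4106457/105625 21903129/422500]. tr(M)=1368981/16900, det(M)=6561/16900
eigenvalues of AᵀA: λ = (tr ± √(tr²−4·det))/2 = 81, 81/16900
σ_max=√81=9, σ_min=√(81/16900)=(9/130) → κ = 130.0000
worst-case relative error ≤ 130.0000 × 1/577 = 0.2253

0.2253


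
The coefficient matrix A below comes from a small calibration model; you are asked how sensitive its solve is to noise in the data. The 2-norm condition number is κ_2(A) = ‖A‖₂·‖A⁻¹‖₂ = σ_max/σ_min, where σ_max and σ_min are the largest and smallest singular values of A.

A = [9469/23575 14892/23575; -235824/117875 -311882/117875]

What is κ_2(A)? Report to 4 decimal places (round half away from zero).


57.5000

form AᵀA = [34416721/8265625 45850428/8265625; 45850428/8265625 61162804/8265625] with trace 3823181/330625 and determinant 334084/8265625
eigenvalues of AᵀA: λ = (tr ± √(tr²−4·det))/2 = 289/25, 1156/330625
κ = σ_max/σ_min = (17/5)/(34/575) = 57.5000


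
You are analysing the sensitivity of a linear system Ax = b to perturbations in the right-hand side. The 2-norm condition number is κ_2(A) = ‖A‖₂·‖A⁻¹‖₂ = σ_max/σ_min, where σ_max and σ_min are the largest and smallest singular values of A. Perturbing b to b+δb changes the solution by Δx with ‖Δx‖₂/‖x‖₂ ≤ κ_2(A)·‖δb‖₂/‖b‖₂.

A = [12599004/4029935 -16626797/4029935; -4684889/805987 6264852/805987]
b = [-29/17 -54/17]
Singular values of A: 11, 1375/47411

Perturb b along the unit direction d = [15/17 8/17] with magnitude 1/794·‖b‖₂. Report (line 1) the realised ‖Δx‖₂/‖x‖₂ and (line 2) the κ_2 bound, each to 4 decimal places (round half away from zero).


largest singular value 11, smallest 1375/47411
κ_2(A) = 11 / (1375/47411) = 379.2880
worst-case relative error ≤ 379.2880 × 1/794 = 0.4777
solve Ax = b  →  x = [-82.6447 -62.2108]
‖b‖ = 3.6056, ‖x‖ = 103.4423
Δx = A⁻¹·δb where δb = 1/794·3.6056·d; ‖Δx‖ = 0.1566
relative error = 0.0015
so the bound overstates the realised error by a factor of ≈ 315.5872 (computed from the unrounded values)

0.0015
0.4777


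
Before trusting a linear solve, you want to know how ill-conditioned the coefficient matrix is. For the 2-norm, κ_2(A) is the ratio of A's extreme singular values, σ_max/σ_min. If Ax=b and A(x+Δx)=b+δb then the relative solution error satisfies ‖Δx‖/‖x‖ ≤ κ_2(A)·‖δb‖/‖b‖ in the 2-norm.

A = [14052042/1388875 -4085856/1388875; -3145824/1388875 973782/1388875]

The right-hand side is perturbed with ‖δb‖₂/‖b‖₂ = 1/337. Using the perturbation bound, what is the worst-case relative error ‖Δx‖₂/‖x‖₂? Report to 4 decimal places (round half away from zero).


0.8042

form AᵀA = [24670564308/229503125 -7195474944/229503125; -7195474944/229503125 2099044692/229503125] with trace 214156872/1836025 and determinant 8503056/45900625
λ_max, λ_min = (214156872/1836025 ± √1834426717323264/134839512025)/2 = 2916/25, 2916/1836025
so κ_2 = √((2916/25) / (2916/1836025)) = 271.0000
worst-case relative error ≤ 271.0000 × 1/337 = 0.8042


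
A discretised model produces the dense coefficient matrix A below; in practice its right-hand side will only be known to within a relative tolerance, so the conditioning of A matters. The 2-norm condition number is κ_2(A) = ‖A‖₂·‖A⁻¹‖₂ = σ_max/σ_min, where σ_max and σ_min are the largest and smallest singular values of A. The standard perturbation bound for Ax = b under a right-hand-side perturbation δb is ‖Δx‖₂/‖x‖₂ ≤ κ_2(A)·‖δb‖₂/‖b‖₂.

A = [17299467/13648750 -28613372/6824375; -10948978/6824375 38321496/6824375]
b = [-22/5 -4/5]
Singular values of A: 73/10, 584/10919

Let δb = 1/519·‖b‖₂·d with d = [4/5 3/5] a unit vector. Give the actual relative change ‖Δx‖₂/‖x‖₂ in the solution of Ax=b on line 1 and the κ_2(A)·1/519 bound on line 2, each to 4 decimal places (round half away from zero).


largest singular value 73/10, smallest 584/10919
condition number: (73/10) ÷ (584/10919) = 136.4875
bound on ‖Δx‖/‖x‖: κ·ε = 136.4875·1/519 = 0.2630
solve Ax = b  →  x = [-71.8729 -20.6775]
‖b‖ = 4.4721, ‖x‖ = 74.7882
Δx = A⁻¹·δb where δb = 1/519·4.4721·d; ‖Δx‖ = 0.1611
dividing the unrounded norms, ‖Δx‖/‖x‖ = 0.0022
so the bound overstates the realised error by a factor of ≈ 122.0790 (computed from the unrounded values)

0.0022
0.2630


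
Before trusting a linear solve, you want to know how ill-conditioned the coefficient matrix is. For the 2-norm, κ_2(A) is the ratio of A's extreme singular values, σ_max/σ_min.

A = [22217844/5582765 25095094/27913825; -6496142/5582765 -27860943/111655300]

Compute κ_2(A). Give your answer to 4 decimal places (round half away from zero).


AᵀA = [21433298115700/1246690601809 9644896706445/2493381203618; 9644896706445/2493381203618 17363923249201/19947049628944]; tr = 214334737121/11866180624, det = 2088025/741636289
eigenvalues of AᵀA: λ = (tr ± √(tr²−4·det))/2 = 289/16, 115600/741636289
σ_max=√(289/16)=(17/4), σ_min=√(115600/741636289)=(340/27233) → κ = 340.4125

340.4125


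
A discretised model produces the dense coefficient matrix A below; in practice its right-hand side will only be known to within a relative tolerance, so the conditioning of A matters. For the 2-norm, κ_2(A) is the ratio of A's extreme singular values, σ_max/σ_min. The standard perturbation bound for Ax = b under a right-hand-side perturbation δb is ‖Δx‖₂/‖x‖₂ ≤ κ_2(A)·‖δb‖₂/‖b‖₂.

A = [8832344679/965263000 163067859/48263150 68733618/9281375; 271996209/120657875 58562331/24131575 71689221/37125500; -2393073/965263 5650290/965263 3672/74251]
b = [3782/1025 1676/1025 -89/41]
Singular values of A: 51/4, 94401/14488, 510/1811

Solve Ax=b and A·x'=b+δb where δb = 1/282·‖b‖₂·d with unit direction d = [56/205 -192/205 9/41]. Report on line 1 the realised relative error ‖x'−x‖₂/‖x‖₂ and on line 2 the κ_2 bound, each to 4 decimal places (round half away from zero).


from the listed singular values, σ₁ = 51/4, σ_n = 510/1811
condition number: (51/4) ÷ (510/1811) = 45.2750
κ_2(A)·‖δb‖/‖b‖ = 0.1605
solve Ax = b  →  x = [2.3164 0.6327 -2.6525]
‖b‖ = 4.5826, ‖x‖ = 3.5780
δb = ε·‖b‖·d = [0.0044 -0.0152 0.0036]; solving A·Δx = δb gives ‖Δx‖ = 0.0577
dividing the unrounded norms, ‖Δx‖/‖x‖ = 0.0161
realised/bound (from unrounded values) ≈ 0.1005

0.0161
0.1605


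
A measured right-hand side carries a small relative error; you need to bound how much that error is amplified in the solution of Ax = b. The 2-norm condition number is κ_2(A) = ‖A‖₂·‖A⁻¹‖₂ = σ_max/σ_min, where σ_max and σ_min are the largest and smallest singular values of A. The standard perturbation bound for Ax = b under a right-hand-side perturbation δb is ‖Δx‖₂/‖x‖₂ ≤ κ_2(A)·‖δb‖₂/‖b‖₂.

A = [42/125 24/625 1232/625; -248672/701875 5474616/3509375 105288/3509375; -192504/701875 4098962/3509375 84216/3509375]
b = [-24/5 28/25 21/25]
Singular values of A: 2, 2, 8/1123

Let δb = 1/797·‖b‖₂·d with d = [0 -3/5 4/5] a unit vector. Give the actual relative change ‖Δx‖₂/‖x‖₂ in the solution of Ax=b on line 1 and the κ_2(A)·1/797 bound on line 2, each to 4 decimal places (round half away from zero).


0.3523
0.3523

σ_max = 2, σ_min = 8/1123
κ = σ_max/σ_min = 2/(8/1123) = 280.7500
perturbation bound = 280.7500·1/797 = 0.3523
solve Ax = b  →  x = [-0.5600 0.6360 -2.3520]
‖b‖ = 5.0000, ‖x‖ = 2.5000
δb = ε·‖b‖·d = [0.0000 -0.0038 0.0050]; solving A·Δx = δb gives ‖Δx‖ = 0.8806
relative error = 0.3523
so the bound is sharp here: realised error equals the bound


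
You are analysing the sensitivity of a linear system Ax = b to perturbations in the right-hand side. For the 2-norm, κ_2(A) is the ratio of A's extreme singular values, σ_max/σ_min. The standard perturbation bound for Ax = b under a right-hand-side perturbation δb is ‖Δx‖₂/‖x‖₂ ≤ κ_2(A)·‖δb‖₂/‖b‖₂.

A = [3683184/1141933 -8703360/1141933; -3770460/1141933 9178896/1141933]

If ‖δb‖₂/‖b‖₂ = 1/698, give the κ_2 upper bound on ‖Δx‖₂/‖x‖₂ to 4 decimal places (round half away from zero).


0.2712

AᵀA = [33034736016/1550548129 -79268414400/1550548129; -79268414400/1550548129 190250424576/1550548129]; tr = 1321213968/9174841, det = 5308416/9174841
eigenvalues of AᵀA: λ = (tr ± √(tr²−4·det))/2 = 144, 36864/9174841
so κ_2 = √(144 / (36864/9174841)) = 189.3125
perturbation bound = 189.3125·1/698 = 0.2712


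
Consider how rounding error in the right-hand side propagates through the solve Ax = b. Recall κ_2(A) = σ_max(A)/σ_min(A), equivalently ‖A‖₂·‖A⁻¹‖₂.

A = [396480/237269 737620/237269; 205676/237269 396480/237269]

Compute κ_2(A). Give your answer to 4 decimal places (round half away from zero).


164.2000

M = AᵀA = [40606352/11458697 76124160/11458697; 76124160/11458697 142739600/11458697]. tr(M)=10785056/674041, det(M)=6400/674041
char-poly roots: 16 and 400/674041
σ_max=√16=4, σ_min=√(400/674041)=(20/821) → κ = 164.2000


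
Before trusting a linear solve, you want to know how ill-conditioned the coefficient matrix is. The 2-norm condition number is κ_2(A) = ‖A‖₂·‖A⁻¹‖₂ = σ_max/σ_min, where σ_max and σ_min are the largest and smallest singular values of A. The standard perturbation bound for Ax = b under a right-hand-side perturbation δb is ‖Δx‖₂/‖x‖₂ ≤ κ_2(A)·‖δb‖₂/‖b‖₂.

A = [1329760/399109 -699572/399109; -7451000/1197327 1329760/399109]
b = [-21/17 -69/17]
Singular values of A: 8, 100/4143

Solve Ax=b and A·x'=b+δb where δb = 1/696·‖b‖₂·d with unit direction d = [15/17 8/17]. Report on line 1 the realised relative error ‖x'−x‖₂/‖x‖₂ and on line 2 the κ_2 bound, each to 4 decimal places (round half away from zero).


0.0020
0.4762

σ_max = 8, σ_min = 100/4143
κ_2(A) = 8 / (100/4143) = 331.4400
worst-case relative error ≤ 331.4400 × 1/696 = 0.4762
solve Ax = b  →  x = [-58.1585 -109.8441]
‖b‖₂ = 4.2426 and ‖x‖₂ = 124.2906
with δb = [0.0054 0.0029], A·Δx = δb → ‖Δx‖ = 0.2525
dividing the unrounded norms, ‖Δx‖/‖x‖ = 0.0020
tightness: 0.0020 against a bound of 0.4762 (unrounded ratio ≈ 0.0043)


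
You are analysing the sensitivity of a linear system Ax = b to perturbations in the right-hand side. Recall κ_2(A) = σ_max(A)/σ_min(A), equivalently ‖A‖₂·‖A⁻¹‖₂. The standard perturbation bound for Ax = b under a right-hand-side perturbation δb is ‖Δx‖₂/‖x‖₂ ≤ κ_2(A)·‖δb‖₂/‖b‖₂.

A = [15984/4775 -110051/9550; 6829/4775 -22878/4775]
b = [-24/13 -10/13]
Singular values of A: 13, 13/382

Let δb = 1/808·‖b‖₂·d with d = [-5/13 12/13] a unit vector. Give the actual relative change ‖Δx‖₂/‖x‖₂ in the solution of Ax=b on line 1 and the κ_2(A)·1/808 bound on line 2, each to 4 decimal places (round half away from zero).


from the listed singular values, σ₁ = 13, σ_n = 13/382
condition number: 13 ÷ (13/382) = 382.0000
bound on ‖Δx‖/‖x‖: κ·ε = 382.0000·1/808 = 0.4728
solve Ax = b  →  x = [-0.0431 0.1477]
2-norm of b is 2.0000; of x, 0.1538
with δb = [-0.0010 0.0023], A·Δx = δb → ‖Δx‖ = 0.0727
relative error = 0.4728
realised/bound = 1 exactly: the bound is attained for this b and d

0.4728
0.4728


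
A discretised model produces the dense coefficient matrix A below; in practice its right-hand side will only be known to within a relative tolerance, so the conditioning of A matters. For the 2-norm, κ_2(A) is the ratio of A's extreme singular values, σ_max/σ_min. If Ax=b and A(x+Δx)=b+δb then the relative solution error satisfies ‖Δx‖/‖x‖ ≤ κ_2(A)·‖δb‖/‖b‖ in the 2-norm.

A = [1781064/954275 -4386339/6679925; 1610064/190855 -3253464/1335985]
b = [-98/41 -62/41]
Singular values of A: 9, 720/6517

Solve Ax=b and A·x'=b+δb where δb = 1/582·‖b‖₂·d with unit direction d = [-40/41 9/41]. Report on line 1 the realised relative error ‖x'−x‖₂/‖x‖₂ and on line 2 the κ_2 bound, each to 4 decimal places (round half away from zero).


from the listed singular values, σ₁ = 9, σ_n = 720/6517
κ_2(A) = 9 / (720/6517) = 81.4625
κ_2(A)·‖δb‖/‖b‖ = 0.1400
solve Ax = b  →  x = [4.8554 17.4409]
2-norm of b is 2.8284; of x, 18.1041
re-solving with b+δb shifts x by Δx of norm 0.0440
realised ‖Δx‖/‖x‖ = 0.0024
tightness: 0.0024 against a bound of 0.1400 (unrounded ratio ≈ 0.0174)

0.0024
0.1400


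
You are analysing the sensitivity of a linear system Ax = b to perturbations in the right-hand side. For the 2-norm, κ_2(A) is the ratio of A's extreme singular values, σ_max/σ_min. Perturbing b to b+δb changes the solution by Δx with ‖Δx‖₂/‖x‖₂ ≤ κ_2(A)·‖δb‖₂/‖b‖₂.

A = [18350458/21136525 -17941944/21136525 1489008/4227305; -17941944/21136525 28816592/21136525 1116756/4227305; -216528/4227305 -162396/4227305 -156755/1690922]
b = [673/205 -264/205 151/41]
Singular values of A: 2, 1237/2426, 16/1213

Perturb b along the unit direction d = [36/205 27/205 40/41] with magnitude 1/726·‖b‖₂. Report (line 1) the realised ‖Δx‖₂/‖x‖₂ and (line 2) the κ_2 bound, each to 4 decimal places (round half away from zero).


largest singular value 2, smallest 16/1213
condition number: 2 ÷ (16/1213) = 151.6250
κ_2(A)·‖δb‖/‖b‖ = 0.2088
solve Ax = b  →  x = [-212.4205 -161.1904 144.4363]
2-norm of b is 5.0990; of x, 303.2601
with δb = [0.0012 0.0009 0.0069], A·Δx = δb → ‖Δx‖ = 0.5325
dividing the unrounded norms, ‖Δx‖/‖x‖ = 0.0018
so the bound overstates the realised error by a factor of ≈ 118.9484 (computed from the unrounded values)

0.0018
0.2088


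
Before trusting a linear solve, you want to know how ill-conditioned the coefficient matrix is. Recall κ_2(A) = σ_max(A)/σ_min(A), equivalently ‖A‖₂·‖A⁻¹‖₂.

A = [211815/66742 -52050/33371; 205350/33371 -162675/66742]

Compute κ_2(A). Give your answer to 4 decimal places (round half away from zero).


30.2000

form AᵀA = [56837925/1185652 -5913000/296413; -5913000/296413 9928125/1185652] with trace 2567925/45602 and determinant 1265625/364816
λ_max, λ_min = (2567925/45602 ± √1641345322500/519885601)/2 = 225/4, 5625/91204
κ_2(A) = √(λ_max/λ_min) = √((225/4) / (5625/91204)) = 30.2000


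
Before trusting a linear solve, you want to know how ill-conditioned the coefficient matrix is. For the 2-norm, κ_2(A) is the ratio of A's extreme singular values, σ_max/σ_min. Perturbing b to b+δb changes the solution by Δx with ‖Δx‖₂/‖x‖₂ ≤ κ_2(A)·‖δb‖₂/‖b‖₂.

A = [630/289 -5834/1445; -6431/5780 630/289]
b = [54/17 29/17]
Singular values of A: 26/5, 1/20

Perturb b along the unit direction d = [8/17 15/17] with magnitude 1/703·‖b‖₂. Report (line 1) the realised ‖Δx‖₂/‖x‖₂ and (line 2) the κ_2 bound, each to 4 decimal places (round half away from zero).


0.0017
0.1479

σ_max = 26/5, σ_min = 1/20
κ_2(A) = (26/5) / (1/20) = 104.0000
κ_2(A)·‖δb‖/‖b‖ = 0.1479
solve Ax = b  →  x = [53.1222 27.8959]
‖b‖₂ = 3.6056 and ‖x‖₂ = 60.0012
Δx = A⁻¹·δb where δb = 1/703·3.6056·d; ‖Δx‖ = 0.1026
relative error = 0.0017
realised/bound (from unrounded values) ≈ 0.0116


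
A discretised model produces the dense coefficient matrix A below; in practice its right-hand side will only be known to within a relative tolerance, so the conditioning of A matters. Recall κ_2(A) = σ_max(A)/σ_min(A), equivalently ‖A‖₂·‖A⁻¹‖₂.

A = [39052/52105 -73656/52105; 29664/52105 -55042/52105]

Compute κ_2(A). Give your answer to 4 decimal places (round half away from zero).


form AᵀA = [96200464/108597241 -180367200/108597241; -180367200/108597241 338193124/108597241] with trace 1503092/375769 and determinant 64/375769
λ_max, λ_min = (1503092/375769 ± √2259189363600/141202341361)/2 = 4, 16/375769
so κ_2 = √(4 / (16/375769)) = 306.5000

306.5000


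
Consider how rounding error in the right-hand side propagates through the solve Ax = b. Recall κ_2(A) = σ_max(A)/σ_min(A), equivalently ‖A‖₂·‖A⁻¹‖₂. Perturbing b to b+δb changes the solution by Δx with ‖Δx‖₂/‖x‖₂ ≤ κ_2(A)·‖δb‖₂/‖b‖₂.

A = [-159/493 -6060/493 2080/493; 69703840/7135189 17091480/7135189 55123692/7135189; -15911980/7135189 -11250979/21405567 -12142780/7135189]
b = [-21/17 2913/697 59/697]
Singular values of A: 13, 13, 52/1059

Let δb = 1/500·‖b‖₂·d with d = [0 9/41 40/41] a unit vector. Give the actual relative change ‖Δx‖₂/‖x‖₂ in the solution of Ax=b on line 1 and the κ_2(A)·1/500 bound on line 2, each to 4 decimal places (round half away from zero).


0.0087
0.5295

σ_max = 13, σ_min = 52/1059
condition number: 13 ÷ (52/1059) = 264.7500
κ_2(A)·‖δb‖/‖b‖ = 0.5295
solve Ax = b  →  x = [-12.7217 5.5507 14.9065]
2-norm of b is 4.3589; of x, 20.3680
Δx = A⁻¹·δb where δb = 1/500·4.3589·d; ‖Δx‖ = 0.1775
dividing the unrounded norms, ‖Δx‖/‖x‖ = 0.0087
tightness: 0.0087 against a bound of 0.5295 (unrounded ratio ≈ 0.0165)


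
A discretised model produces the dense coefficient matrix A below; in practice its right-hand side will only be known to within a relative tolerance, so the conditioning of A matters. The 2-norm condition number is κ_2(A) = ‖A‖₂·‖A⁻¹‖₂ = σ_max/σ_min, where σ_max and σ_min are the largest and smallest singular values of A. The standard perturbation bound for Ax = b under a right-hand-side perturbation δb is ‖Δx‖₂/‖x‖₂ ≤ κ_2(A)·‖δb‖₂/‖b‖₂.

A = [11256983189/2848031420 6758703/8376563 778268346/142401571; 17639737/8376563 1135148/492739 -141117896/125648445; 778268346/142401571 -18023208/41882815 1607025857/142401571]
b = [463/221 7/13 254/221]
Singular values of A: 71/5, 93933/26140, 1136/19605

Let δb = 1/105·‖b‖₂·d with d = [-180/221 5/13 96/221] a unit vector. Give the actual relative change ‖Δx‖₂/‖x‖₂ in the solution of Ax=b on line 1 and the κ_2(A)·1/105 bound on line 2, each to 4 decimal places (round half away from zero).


0.0233
2.3339

largest singular value 71/5, smallest 1136/19605
κ_2(A) = (71/5) / (1136/19605) = 245.0625
perturbation bound = 245.0625·1/105 = 2.3339
solve Ax = b  →  x = [10.7459 -12.3052 -5.5715]
‖b‖₂ = 2.4495 and ‖x‖₂ = 17.2607
Δx = A⁻¹·δb where δb = 1/105·2.4495·d; ‖Δx‖ = 0.4026
dividing the unrounded norms, ‖Δx‖/‖x‖ = 0.0233
realised/bound (from unrounded values) ≈ 0.0100


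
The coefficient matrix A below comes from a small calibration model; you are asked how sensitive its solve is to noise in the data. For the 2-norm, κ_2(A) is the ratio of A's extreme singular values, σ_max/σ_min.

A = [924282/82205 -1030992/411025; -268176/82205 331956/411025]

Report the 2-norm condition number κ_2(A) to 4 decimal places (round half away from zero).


160.4000

form AᵀA = [37048623300/270306481 -8335599840/270306481; -8335599840/270306481 1877022864/270306481] with trace 23156244/160801 and determinant 129600/160801
char-poly roots: 144 and 900/160801
κ_2(A) = √(λ_max/λ_min) = √(144 / (900/160801)) = 160.4000


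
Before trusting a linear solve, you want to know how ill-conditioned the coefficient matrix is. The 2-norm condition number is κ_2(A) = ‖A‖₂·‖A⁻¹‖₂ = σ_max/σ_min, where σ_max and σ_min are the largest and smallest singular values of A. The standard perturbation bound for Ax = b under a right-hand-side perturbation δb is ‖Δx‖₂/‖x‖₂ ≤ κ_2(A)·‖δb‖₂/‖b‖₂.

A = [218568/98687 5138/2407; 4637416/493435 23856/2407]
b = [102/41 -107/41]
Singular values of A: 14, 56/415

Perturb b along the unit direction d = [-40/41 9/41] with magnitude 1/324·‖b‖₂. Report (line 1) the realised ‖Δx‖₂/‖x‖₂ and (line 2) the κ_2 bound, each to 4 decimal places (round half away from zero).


σ_max = 14, σ_min = 56/415
condition number: 14 ÷ (56/415) = 103.7500
bound on ‖Δx‖/‖x‖: κ·ε = 103.7500·1/324 = 0.3202
solve Ax = b  →  x = [16.0006 -15.4360]
‖b‖ = 3.6056, ‖x‖ = 22.2326
with δb = [-0.0109 0.0024], A·Δx = δb → ‖Δx‖ = 0.0825
dividing the unrounded norms, ‖Δx‖/‖x‖ = 0.0037
realised/bound (from unrounded values) ≈ 0.0116

0.0037
0.3202


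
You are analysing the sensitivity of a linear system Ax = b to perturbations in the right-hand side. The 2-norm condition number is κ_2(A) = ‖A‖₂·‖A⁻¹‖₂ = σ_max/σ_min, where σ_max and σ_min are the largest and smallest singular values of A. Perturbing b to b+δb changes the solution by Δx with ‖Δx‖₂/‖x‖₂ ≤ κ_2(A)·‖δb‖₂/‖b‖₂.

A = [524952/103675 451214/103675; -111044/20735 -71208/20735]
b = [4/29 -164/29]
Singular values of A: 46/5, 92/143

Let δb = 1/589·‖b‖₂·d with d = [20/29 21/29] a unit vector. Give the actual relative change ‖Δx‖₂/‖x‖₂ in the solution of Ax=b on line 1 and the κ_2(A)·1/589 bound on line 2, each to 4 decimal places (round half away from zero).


0.0024
0.0243

largest singular value 46/5, smallest 92/143
condition number: (46/5) ÷ (92/143) = 14.3000
κ_2(A)·‖δb‖/‖b‖ = 0.0243
solve Ax = b  →  x = [4.0783 -4.7130]
‖b‖ = 5.6569, ‖x‖ = 6.2326
with δb = [0.0066 0.0070], A·Δx = δb → ‖Δx‖ = 0.0149
dividing the unrounded norms, ‖Δx‖/‖x‖ = 0.0024
so the bound overstates the realised error by a factor of ≈ 10.1363 (computed from the unrounded values)


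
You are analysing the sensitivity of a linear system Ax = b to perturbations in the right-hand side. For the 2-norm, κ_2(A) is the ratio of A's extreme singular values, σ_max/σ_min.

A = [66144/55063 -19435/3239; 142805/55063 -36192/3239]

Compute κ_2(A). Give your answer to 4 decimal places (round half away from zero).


79.0000

M = AᵀA = [85703449/10491121 -379641600/10491121; -379641600/10491121 1687580089/10491121]. tr(M)=1054898/6241, det(M)=28561/6241
eigenvalues of AᵀA: λ = (tr ± √(tr²−4·det))/2 = 169, 169/6241
so κ_2 = √(169 / (169/6241)) = 79.0000
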